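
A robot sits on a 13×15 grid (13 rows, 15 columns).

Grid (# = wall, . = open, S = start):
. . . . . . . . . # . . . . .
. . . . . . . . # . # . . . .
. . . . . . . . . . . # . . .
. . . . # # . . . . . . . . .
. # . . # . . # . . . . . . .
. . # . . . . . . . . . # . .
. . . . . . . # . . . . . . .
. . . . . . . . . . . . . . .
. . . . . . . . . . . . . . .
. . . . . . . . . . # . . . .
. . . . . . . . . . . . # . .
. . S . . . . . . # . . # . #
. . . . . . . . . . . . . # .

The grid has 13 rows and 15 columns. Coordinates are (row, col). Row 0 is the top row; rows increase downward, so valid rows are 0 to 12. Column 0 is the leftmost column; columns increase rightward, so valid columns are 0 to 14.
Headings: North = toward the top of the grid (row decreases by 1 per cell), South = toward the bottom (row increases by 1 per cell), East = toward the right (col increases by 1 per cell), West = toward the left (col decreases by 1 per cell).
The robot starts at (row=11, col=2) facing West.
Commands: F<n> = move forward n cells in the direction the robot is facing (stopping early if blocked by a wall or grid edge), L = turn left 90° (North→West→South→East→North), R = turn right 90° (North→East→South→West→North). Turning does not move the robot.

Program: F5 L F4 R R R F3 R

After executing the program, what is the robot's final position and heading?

Start: (row=11, col=2), facing West
  F5: move forward 2/5 (blocked), now at (row=11, col=0)
  L: turn left, now facing South
  F4: move forward 1/4 (blocked), now at (row=12, col=0)
  R: turn right, now facing West
  R: turn right, now facing North
  R: turn right, now facing East
  F3: move forward 3, now at (row=12, col=3)
  R: turn right, now facing South
Final: (row=12, col=3), facing South

Answer: Final position: (row=12, col=3), facing South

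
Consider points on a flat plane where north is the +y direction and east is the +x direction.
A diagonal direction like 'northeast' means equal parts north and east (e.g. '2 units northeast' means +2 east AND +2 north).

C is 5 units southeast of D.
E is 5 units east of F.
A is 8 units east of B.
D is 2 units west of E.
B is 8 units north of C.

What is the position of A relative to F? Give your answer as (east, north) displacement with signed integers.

Answer: A is at (east=16, north=3) relative to F.

Derivation:
Place F at the origin (east=0, north=0).
  E is 5 units east of F: delta (east=+5, north=+0); E at (east=5, north=0).
  D is 2 units west of E: delta (east=-2, north=+0); D at (east=3, north=0).
  C is 5 units southeast of D: delta (east=+5, north=-5); C at (east=8, north=-5).
  B is 8 units north of C: delta (east=+0, north=+8); B at (east=8, north=3).
  A is 8 units east of B: delta (east=+8, north=+0); A at (east=16, north=3).
Therefore A relative to F: (east=16, north=3).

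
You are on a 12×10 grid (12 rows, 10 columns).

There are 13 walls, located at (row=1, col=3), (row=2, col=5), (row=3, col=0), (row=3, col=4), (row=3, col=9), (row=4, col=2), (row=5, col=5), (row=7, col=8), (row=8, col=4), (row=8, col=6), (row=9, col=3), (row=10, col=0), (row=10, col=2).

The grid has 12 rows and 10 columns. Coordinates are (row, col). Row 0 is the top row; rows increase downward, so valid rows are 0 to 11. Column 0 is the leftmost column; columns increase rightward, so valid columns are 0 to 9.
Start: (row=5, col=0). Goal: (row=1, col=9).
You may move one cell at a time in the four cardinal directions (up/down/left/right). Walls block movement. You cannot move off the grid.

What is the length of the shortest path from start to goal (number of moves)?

BFS from (row=5, col=0) until reaching (row=1, col=9):
  Distance 0: (row=5, col=0)
  Distance 1: (row=4, col=0), (row=5, col=1), (row=6, col=0)
  Distance 2: (row=4, col=1), (row=5, col=2), (row=6, col=1), (row=7, col=0)
  Distance 3: (row=3, col=1), (row=5, col=3), (row=6, col=2), (row=7, col=1), (row=8, col=0)
  Distance 4: (row=2, col=1), (row=3, col=2), (row=4, col=3), (row=5, col=4), (row=6, col=3), (row=7, col=2), (row=8, col=1), (row=9, col=0)
  Distance 5: (row=1, col=1), (row=2, col=0), (row=2, col=2), (row=3, col=3), (row=4, col=4), (row=6, col=4), (row=7, col=3), (row=8, col=2), (row=9, col=1)
  Distance 6: (row=0, col=1), (row=1, col=0), (row=1, col=2), (row=2, col=3), (row=4, col=5), (row=6, col=5), (row=7, col=4), (row=8, col=3), (row=9, col=2), (row=10, col=1)
  Distance 7: (row=0, col=0), (row=0, col=2), (row=2, col=4), (row=3, col=5), (row=4, col=6), (row=6, col=6), (row=7, col=5), (row=11, col=1)
  Distance 8: (row=0, col=3), (row=1, col=4), (row=3, col=6), (row=4, col=7), (row=5, col=6), (row=6, col=7), (row=7, col=6), (row=8, col=5), (row=11, col=0), (row=11, col=2)
  Distance 9: (row=0, col=4), (row=1, col=5), (row=2, col=6), (row=3, col=7), (row=4, col=8), (row=5, col=7), (row=6, col=8), (row=7, col=7), (row=9, col=5), (row=11, col=3)
  Distance 10: (row=0, col=5), (row=1, col=6), (row=2, col=7), (row=3, col=8), (row=4, col=9), (row=5, col=8), (row=6, col=9), (row=8, col=7), (row=9, col=4), (row=9, col=6), (row=10, col=3), (row=10, col=5), (row=11, col=4)
  Distance 11: (row=0, col=6), (row=1, col=7), (row=2, col=8), (row=5, col=9), (row=7, col=9), (row=8, col=8), (row=9, col=7), (row=10, col=4), (row=10, col=6), (row=11, col=5)
  Distance 12: (row=0, col=7), (row=1, col=8), (row=2, col=9), (row=8, col=9), (row=9, col=8), (row=10, col=7), (row=11, col=6)
  Distance 13: (row=0, col=8), (row=1, col=9), (row=9, col=9), (row=10, col=8), (row=11, col=7)  <- goal reached here
One shortest path (13 moves): (row=5, col=0) -> (row=5, col=1) -> (row=5, col=2) -> (row=5, col=3) -> (row=5, col=4) -> (row=4, col=4) -> (row=4, col=5) -> (row=4, col=6) -> (row=4, col=7) -> (row=4, col=8) -> (row=3, col=8) -> (row=2, col=8) -> (row=2, col=9) -> (row=1, col=9)

Answer: Shortest path length: 13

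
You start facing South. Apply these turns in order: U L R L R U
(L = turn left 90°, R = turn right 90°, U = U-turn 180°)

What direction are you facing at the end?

Start: South
  U (U-turn (180°)) -> North
  L (left (90° counter-clockwise)) -> West
  R (right (90° clockwise)) -> North
  L (left (90° counter-clockwise)) -> West
  R (right (90° clockwise)) -> North
  U (U-turn (180°)) -> South
Final: South

Answer: Final heading: South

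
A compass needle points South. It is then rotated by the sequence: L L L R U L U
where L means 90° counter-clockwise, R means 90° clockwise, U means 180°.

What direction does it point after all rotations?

Answer: Final heading: West

Derivation:
Start: South
  L (left (90° counter-clockwise)) -> East
  L (left (90° counter-clockwise)) -> North
  L (left (90° counter-clockwise)) -> West
  R (right (90° clockwise)) -> North
  U (U-turn (180°)) -> South
  L (left (90° counter-clockwise)) -> East
  U (U-turn (180°)) -> West
Final: West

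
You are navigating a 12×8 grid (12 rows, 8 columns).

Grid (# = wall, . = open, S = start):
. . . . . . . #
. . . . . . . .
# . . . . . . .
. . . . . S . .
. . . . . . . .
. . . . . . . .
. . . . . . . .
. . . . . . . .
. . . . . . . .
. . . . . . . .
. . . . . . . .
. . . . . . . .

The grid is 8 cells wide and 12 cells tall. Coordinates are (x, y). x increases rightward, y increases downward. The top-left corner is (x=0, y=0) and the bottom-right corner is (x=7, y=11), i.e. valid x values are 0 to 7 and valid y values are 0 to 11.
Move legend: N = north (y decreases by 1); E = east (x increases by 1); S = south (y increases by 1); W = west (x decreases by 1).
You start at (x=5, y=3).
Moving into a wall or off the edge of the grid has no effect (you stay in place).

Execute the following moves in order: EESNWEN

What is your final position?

Start: (x=5, y=3)
  E (east): (x=5, y=3) -> (x=6, y=3)
  E (east): (x=6, y=3) -> (x=7, y=3)
  S (south): (x=7, y=3) -> (x=7, y=4)
  N (north): (x=7, y=4) -> (x=7, y=3)
  W (west): (x=7, y=3) -> (x=6, y=3)
  E (east): (x=6, y=3) -> (x=7, y=3)
  N (north): (x=7, y=3) -> (x=7, y=2)
Final: (x=7, y=2)

Answer: Final position: (x=7, y=2)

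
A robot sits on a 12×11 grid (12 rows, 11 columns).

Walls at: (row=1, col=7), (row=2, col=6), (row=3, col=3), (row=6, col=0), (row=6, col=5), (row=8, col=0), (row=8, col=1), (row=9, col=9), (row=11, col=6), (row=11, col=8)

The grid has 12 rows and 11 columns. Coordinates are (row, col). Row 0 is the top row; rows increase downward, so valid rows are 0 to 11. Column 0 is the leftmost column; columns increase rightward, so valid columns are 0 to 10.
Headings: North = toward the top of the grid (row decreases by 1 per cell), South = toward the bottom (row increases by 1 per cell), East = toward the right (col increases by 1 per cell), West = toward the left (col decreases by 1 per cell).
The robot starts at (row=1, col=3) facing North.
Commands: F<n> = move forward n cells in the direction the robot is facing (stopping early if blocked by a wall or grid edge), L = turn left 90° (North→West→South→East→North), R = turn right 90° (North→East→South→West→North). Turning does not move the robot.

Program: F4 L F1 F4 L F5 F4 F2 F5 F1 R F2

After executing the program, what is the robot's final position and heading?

Answer: Final position: (row=5, col=0), facing West

Derivation:
Start: (row=1, col=3), facing North
  F4: move forward 1/4 (blocked), now at (row=0, col=3)
  L: turn left, now facing West
  F1: move forward 1, now at (row=0, col=2)
  F4: move forward 2/4 (blocked), now at (row=0, col=0)
  L: turn left, now facing South
  F5: move forward 5, now at (row=5, col=0)
  F4: move forward 0/4 (blocked), now at (row=5, col=0)
  F2: move forward 0/2 (blocked), now at (row=5, col=0)
  F5: move forward 0/5 (blocked), now at (row=5, col=0)
  F1: move forward 0/1 (blocked), now at (row=5, col=0)
  R: turn right, now facing West
  F2: move forward 0/2 (blocked), now at (row=5, col=0)
Final: (row=5, col=0), facing West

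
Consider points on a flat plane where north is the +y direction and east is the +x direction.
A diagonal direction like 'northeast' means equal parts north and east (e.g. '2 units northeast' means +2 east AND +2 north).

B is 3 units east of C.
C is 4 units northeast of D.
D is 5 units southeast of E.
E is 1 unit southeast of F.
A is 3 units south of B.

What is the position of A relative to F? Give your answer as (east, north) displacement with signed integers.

Answer: A is at (east=13, north=-5) relative to F.

Derivation:
Place F at the origin (east=0, north=0).
  E is 1 unit southeast of F: delta (east=+1, north=-1); E at (east=1, north=-1).
  D is 5 units southeast of E: delta (east=+5, north=-5); D at (east=6, north=-6).
  C is 4 units northeast of D: delta (east=+4, north=+4); C at (east=10, north=-2).
  B is 3 units east of C: delta (east=+3, north=+0); B at (east=13, north=-2).
  A is 3 units south of B: delta (east=+0, north=-3); A at (east=13, north=-5).
Therefore A relative to F: (east=13, north=-5).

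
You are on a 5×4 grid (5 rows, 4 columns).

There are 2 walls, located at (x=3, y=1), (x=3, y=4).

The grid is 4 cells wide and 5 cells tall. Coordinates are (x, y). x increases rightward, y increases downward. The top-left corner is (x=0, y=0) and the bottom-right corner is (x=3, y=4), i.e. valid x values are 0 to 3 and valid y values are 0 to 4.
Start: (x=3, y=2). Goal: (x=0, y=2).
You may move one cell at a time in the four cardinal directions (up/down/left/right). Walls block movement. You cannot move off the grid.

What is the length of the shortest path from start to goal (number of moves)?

Answer: Shortest path length: 3

Derivation:
BFS from (x=3, y=2) until reaching (x=0, y=2):
  Distance 0: (x=3, y=2)
  Distance 1: (x=2, y=2), (x=3, y=3)
  Distance 2: (x=2, y=1), (x=1, y=2), (x=2, y=3)
  Distance 3: (x=2, y=0), (x=1, y=1), (x=0, y=2), (x=1, y=3), (x=2, y=4)  <- goal reached here
One shortest path (3 moves): (x=3, y=2) -> (x=2, y=2) -> (x=1, y=2) -> (x=0, y=2)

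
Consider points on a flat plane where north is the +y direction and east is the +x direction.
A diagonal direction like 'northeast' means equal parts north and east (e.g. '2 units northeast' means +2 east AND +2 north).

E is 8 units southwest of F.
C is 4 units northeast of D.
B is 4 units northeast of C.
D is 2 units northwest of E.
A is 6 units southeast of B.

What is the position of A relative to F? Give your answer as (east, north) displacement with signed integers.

Answer: A is at (east=4, north=-4) relative to F.

Derivation:
Place F at the origin (east=0, north=0).
  E is 8 units southwest of F: delta (east=-8, north=-8); E at (east=-8, north=-8).
  D is 2 units northwest of E: delta (east=-2, north=+2); D at (east=-10, north=-6).
  C is 4 units northeast of D: delta (east=+4, north=+4); C at (east=-6, north=-2).
  B is 4 units northeast of C: delta (east=+4, north=+4); B at (east=-2, north=2).
  A is 6 units southeast of B: delta (east=+6, north=-6); A at (east=4, north=-4).
Therefore A relative to F: (east=4, north=-4).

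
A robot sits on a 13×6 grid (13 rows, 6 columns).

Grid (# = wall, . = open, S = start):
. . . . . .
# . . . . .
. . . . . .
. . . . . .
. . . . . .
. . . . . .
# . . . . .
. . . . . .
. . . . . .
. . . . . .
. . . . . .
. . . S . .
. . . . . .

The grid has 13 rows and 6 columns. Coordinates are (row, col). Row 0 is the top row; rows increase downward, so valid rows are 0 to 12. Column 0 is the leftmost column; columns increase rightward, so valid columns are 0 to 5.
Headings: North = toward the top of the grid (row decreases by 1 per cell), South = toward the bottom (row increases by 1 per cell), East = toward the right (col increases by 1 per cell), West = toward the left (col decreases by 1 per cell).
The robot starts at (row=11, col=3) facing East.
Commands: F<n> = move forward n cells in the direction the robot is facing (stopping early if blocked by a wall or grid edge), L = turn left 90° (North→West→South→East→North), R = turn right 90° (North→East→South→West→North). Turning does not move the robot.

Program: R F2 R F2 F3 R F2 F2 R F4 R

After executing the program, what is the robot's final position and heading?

Start: (row=11, col=3), facing East
  R: turn right, now facing South
  F2: move forward 1/2 (blocked), now at (row=12, col=3)
  R: turn right, now facing West
  F2: move forward 2, now at (row=12, col=1)
  F3: move forward 1/3 (blocked), now at (row=12, col=0)
  R: turn right, now facing North
  F2: move forward 2, now at (row=10, col=0)
  F2: move forward 2, now at (row=8, col=0)
  R: turn right, now facing East
  F4: move forward 4, now at (row=8, col=4)
  R: turn right, now facing South
Final: (row=8, col=4), facing South

Answer: Final position: (row=8, col=4), facing South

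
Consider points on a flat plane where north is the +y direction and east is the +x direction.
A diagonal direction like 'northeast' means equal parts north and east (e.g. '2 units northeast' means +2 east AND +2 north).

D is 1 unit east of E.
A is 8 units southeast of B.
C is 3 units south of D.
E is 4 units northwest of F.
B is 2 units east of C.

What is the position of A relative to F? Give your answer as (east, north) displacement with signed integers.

Place F at the origin (east=0, north=0).
  E is 4 units northwest of F: delta (east=-4, north=+4); E at (east=-4, north=4).
  D is 1 unit east of E: delta (east=+1, north=+0); D at (east=-3, north=4).
  C is 3 units south of D: delta (east=+0, north=-3); C at (east=-3, north=1).
  B is 2 units east of C: delta (east=+2, north=+0); B at (east=-1, north=1).
  A is 8 units southeast of B: delta (east=+8, north=-8); A at (east=7, north=-7).
Therefore A relative to F: (east=7, north=-7).

Answer: A is at (east=7, north=-7) relative to F.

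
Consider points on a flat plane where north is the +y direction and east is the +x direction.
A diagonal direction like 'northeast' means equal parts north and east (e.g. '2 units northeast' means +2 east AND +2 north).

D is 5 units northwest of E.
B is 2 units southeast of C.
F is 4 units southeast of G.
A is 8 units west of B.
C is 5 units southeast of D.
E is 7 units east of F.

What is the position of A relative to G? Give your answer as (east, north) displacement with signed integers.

Place G at the origin (east=0, north=0).
  F is 4 units southeast of G: delta (east=+4, north=-4); F at (east=4, north=-4).
  E is 7 units east of F: delta (east=+7, north=+0); E at (east=11, north=-4).
  D is 5 units northwest of E: delta (east=-5, north=+5); D at (east=6, north=1).
  C is 5 units southeast of D: delta (east=+5, north=-5); C at (east=11, north=-4).
  B is 2 units southeast of C: delta (east=+2, north=-2); B at (east=13, north=-6).
  A is 8 units west of B: delta (east=-8, north=+0); A at (east=5, north=-6).
Therefore A relative to G: (east=5, north=-6).

Answer: A is at (east=5, north=-6) relative to G.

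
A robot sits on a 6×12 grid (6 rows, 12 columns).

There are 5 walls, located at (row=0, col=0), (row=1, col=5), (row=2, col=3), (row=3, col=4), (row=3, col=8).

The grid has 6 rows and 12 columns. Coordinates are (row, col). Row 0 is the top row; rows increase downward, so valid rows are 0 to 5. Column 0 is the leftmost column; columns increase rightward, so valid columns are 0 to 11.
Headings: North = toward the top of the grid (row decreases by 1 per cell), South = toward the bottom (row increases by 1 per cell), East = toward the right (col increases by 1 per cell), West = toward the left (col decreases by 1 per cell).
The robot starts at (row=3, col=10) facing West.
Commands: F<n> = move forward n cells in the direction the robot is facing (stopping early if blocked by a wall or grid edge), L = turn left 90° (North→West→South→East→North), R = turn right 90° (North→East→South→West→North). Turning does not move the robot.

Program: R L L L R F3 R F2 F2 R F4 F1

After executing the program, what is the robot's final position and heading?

Answer: Final position: (row=0, col=6), facing North

Derivation:
Start: (row=3, col=10), facing West
  R: turn right, now facing North
  L: turn left, now facing West
  L: turn left, now facing South
  L: turn left, now facing East
  R: turn right, now facing South
  F3: move forward 2/3 (blocked), now at (row=5, col=10)
  R: turn right, now facing West
  F2: move forward 2, now at (row=5, col=8)
  F2: move forward 2, now at (row=5, col=6)
  R: turn right, now facing North
  F4: move forward 4, now at (row=1, col=6)
  F1: move forward 1, now at (row=0, col=6)
Final: (row=0, col=6), facing North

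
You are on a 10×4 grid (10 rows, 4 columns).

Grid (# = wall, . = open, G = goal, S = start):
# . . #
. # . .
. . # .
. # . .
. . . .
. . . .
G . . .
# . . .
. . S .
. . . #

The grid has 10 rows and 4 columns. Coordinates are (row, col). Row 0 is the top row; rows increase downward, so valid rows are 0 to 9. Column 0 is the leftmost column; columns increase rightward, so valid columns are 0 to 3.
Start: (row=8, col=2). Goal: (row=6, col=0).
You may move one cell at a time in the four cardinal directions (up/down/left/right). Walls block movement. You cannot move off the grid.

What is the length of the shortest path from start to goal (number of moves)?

BFS from (row=8, col=2) until reaching (row=6, col=0):
  Distance 0: (row=8, col=2)
  Distance 1: (row=7, col=2), (row=8, col=1), (row=8, col=3), (row=9, col=2)
  Distance 2: (row=6, col=2), (row=7, col=1), (row=7, col=3), (row=8, col=0), (row=9, col=1)
  Distance 3: (row=5, col=2), (row=6, col=1), (row=6, col=3), (row=9, col=0)
  Distance 4: (row=4, col=2), (row=5, col=1), (row=5, col=3), (row=6, col=0)  <- goal reached here
One shortest path (4 moves): (row=8, col=2) -> (row=8, col=1) -> (row=7, col=1) -> (row=6, col=1) -> (row=6, col=0)

Answer: Shortest path length: 4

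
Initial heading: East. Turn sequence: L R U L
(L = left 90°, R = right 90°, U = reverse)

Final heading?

Answer: Final heading: South

Derivation:
Start: East
  L (left (90° counter-clockwise)) -> North
  R (right (90° clockwise)) -> East
  U (U-turn (180°)) -> West
  L (left (90° counter-clockwise)) -> South
Final: South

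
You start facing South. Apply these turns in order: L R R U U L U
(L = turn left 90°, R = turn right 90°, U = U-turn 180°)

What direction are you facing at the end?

Start: South
  L (left (90° counter-clockwise)) -> East
  R (right (90° clockwise)) -> South
  R (right (90° clockwise)) -> West
  U (U-turn (180°)) -> East
  U (U-turn (180°)) -> West
  L (left (90° counter-clockwise)) -> South
  U (U-turn (180°)) -> North
Final: North

Answer: Final heading: North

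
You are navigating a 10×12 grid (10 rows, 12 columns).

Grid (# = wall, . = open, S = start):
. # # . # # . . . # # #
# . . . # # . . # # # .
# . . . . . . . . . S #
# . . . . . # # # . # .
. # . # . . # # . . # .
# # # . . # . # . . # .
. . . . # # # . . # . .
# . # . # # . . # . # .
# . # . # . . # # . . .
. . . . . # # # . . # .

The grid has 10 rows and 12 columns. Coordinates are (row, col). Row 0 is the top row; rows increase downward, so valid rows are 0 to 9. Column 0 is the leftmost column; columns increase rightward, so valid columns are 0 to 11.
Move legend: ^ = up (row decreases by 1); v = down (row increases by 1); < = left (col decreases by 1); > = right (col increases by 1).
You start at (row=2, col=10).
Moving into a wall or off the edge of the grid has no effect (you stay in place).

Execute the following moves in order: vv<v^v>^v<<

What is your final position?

Answer: Final position: (row=3, col=9)

Derivation:
Start: (row=2, col=10)
  v (down): blocked, stay at (row=2, col=10)
  v (down): blocked, stay at (row=2, col=10)
  < (left): (row=2, col=10) -> (row=2, col=9)
  v (down): (row=2, col=9) -> (row=3, col=9)
  ^ (up): (row=3, col=9) -> (row=2, col=9)
  v (down): (row=2, col=9) -> (row=3, col=9)
  > (right): blocked, stay at (row=3, col=9)
  ^ (up): (row=3, col=9) -> (row=2, col=9)
  v (down): (row=2, col=9) -> (row=3, col=9)
  < (left): blocked, stay at (row=3, col=9)
  < (left): blocked, stay at (row=3, col=9)
Final: (row=3, col=9)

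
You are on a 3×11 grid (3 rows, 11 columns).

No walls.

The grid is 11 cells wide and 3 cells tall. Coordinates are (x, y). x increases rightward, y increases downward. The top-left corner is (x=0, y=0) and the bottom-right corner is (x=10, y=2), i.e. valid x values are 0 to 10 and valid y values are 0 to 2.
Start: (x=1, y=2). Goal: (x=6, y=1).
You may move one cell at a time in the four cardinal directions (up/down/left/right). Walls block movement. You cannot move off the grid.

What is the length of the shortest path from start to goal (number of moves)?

BFS from (x=1, y=2) until reaching (x=6, y=1):
  Distance 0: (x=1, y=2)
  Distance 1: (x=1, y=1), (x=0, y=2), (x=2, y=2)
  Distance 2: (x=1, y=0), (x=0, y=1), (x=2, y=1), (x=3, y=2)
  Distance 3: (x=0, y=0), (x=2, y=0), (x=3, y=1), (x=4, y=2)
  Distance 4: (x=3, y=0), (x=4, y=1), (x=5, y=2)
  Distance 5: (x=4, y=0), (x=5, y=1), (x=6, y=2)
  Distance 6: (x=5, y=0), (x=6, y=1), (x=7, y=2)  <- goal reached here
One shortest path (6 moves): (x=1, y=2) -> (x=2, y=2) -> (x=3, y=2) -> (x=4, y=2) -> (x=5, y=2) -> (x=6, y=2) -> (x=6, y=1)

Answer: Shortest path length: 6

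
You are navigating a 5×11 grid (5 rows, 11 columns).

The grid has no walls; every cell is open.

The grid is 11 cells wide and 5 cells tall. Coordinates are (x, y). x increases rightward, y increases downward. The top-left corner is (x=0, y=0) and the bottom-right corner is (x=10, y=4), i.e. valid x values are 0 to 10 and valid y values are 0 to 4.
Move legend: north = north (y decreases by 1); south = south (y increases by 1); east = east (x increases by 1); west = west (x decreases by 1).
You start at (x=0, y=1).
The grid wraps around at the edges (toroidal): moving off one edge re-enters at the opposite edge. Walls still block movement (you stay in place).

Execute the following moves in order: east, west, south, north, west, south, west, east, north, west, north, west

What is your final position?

Answer: Final position: (x=8, y=0)

Derivation:
Start: (x=0, y=1)
  east (east): (x=0, y=1) -> (x=1, y=1)
  west (west): (x=1, y=1) -> (x=0, y=1)
  south (south): (x=0, y=1) -> (x=0, y=2)
  north (north): (x=0, y=2) -> (x=0, y=1)
  west (west): (x=0, y=1) -> (x=10, y=1)
  south (south): (x=10, y=1) -> (x=10, y=2)
  west (west): (x=10, y=2) -> (x=9, y=2)
  east (east): (x=9, y=2) -> (x=10, y=2)
  north (north): (x=10, y=2) -> (x=10, y=1)
  west (west): (x=10, y=1) -> (x=9, y=1)
  north (north): (x=9, y=1) -> (x=9, y=0)
  west (west): (x=9, y=0) -> (x=8, y=0)
Final: (x=8, y=0)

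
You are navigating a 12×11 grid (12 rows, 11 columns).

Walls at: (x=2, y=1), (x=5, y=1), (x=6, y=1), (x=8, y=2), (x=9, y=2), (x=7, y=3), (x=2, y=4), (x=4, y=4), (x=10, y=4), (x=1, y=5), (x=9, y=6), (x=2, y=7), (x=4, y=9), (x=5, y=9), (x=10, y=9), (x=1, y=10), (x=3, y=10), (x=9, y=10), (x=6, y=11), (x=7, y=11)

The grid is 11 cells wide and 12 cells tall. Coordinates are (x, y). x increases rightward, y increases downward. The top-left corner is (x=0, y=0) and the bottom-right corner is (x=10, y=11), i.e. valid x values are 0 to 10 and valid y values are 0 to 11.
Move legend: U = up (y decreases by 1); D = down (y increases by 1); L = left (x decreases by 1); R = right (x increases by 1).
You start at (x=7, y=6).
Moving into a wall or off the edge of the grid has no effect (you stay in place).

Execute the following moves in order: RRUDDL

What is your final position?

Answer: Final position: (x=7, y=7)

Derivation:
Start: (x=7, y=6)
  R (right): (x=7, y=6) -> (x=8, y=6)
  R (right): blocked, stay at (x=8, y=6)
  U (up): (x=8, y=6) -> (x=8, y=5)
  D (down): (x=8, y=5) -> (x=8, y=6)
  D (down): (x=8, y=6) -> (x=8, y=7)
  L (left): (x=8, y=7) -> (x=7, y=7)
Final: (x=7, y=7)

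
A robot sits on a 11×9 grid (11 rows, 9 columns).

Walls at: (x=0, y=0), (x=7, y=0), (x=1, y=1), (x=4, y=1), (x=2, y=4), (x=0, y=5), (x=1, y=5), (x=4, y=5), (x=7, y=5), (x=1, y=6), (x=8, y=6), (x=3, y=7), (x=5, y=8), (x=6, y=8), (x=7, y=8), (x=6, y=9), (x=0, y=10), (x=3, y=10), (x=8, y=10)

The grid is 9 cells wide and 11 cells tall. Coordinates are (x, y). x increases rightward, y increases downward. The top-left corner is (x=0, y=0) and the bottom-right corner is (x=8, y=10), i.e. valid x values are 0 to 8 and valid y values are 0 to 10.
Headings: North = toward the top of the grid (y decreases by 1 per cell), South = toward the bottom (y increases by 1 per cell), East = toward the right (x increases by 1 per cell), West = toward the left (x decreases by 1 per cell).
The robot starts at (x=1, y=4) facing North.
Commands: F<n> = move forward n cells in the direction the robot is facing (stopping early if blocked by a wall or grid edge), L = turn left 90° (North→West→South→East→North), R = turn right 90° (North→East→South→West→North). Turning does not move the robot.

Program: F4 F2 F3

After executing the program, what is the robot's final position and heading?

Start: (x=1, y=4), facing North
  F4: move forward 2/4 (blocked), now at (x=1, y=2)
  F2: move forward 0/2 (blocked), now at (x=1, y=2)
  F3: move forward 0/3 (blocked), now at (x=1, y=2)
Final: (x=1, y=2), facing North

Answer: Final position: (x=1, y=2), facing North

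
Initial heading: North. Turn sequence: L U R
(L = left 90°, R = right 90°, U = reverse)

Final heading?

Answer: Final heading: South

Derivation:
Start: North
  L (left (90° counter-clockwise)) -> West
  U (U-turn (180°)) -> East
  R (right (90° clockwise)) -> South
Final: South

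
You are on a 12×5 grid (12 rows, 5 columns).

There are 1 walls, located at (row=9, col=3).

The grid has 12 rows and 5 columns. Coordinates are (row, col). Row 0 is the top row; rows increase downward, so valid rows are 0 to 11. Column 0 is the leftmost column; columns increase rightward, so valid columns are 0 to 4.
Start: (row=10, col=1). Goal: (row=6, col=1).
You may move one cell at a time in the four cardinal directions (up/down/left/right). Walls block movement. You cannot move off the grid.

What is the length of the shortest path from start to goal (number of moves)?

BFS from (row=10, col=1) until reaching (row=6, col=1):
  Distance 0: (row=10, col=1)
  Distance 1: (row=9, col=1), (row=10, col=0), (row=10, col=2), (row=11, col=1)
  Distance 2: (row=8, col=1), (row=9, col=0), (row=9, col=2), (row=10, col=3), (row=11, col=0), (row=11, col=2)
  Distance 3: (row=7, col=1), (row=8, col=0), (row=8, col=2), (row=10, col=4), (row=11, col=3)
  Distance 4: (row=6, col=1), (row=7, col=0), (row=7, col=2), (row=8, col=3), (row=9, col=4), (row=11, col=4)  <- goal reached here
One shortest path (4 moves): (row=10, col=1) -> (row=9, col=1) -> (row=8, col=1) -> (row=7, col=1) -> (row=6, col=1)

Answer: Shortest path length: 4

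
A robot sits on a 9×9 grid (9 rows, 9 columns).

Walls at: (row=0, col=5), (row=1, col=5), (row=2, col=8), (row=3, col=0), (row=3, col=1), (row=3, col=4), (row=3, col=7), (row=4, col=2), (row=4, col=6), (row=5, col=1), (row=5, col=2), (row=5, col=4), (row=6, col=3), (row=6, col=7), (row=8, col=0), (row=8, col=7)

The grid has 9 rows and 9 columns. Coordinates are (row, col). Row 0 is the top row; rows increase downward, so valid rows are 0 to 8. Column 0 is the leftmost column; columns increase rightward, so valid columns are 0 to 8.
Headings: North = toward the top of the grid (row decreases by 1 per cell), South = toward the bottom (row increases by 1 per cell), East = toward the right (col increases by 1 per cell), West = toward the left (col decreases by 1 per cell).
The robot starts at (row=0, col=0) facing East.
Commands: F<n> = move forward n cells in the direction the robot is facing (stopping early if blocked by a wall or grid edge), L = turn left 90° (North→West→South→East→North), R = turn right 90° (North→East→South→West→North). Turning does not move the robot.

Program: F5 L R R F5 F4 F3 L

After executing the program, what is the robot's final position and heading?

Start: (row=0, col=0), facing East
  F5: move forward 4/5 (blocked), now at (row=0, col=4)
  L: turn left, now facing North
  R: turn right, now facing East
  R: turn right, now facing South
  F5: move forward 2/5 (blocked), now at (row=2, col=4)
  F4: move forward 0/4 (blocked), now at (row=2, col=4)
  F3: move forward 0/3 (blocked), now at (row=2, col=4)
  L: turn left, now facing East
Final: (row=2, col=4), facing East

Answer: Final position: (row=2, col=4), facing East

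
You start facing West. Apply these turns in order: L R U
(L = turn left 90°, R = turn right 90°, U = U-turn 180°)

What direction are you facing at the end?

Answer: Final heading: East

Derivation:
Start: West
  L (left (90° counter-clockwise)) -> South
  R (right (90° clockwise)) -> West
  U (U-turn (180°)) -> East
Final: East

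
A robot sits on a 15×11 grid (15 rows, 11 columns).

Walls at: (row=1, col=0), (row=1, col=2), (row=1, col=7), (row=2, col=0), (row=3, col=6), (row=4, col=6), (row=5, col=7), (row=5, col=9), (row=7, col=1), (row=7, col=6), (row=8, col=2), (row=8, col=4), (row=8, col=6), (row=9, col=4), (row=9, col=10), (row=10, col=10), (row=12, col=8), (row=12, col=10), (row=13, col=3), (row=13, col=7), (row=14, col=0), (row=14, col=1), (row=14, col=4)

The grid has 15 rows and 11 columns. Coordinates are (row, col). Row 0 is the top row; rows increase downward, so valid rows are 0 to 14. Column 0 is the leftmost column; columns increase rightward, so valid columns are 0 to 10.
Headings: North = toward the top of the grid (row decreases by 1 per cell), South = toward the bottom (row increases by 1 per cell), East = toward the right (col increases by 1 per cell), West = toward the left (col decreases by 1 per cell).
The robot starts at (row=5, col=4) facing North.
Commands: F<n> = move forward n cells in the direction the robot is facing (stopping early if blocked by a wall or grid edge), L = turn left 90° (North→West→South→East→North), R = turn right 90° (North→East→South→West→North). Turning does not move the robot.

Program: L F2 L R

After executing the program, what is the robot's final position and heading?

Answer: Final position: (row=5, col=2), facing West

Derivation:
Start: (row=5, col=4), facing North
  L: turn left, now facing West
  F2: move forward 2, now at (row=5, col=2)
  L: turn left, now facing South
  R: turn right, now facing West
Final: (row=5, col=2), facing West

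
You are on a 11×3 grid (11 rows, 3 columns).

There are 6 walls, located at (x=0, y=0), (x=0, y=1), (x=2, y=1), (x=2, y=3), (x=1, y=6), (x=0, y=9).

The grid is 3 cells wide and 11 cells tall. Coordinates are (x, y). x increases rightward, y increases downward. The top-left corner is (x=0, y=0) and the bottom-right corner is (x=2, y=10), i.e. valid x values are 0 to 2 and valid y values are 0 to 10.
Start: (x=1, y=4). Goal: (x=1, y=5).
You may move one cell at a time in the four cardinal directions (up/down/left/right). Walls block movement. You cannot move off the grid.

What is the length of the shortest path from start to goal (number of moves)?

Answer: Shortest path length: 1

Derivation:
BFS from (x=1, y=4) until reaching (x=1, y=5):
  Distance 0: (x=1, y=4)
  Distance 1: (x=1, y=3), (x=0, y=4), (x=2, y=4), (x=1, y=5)  <- goal reached here
One shortest path (1 moves): (x=1, y=4) -> (x=1, y=5)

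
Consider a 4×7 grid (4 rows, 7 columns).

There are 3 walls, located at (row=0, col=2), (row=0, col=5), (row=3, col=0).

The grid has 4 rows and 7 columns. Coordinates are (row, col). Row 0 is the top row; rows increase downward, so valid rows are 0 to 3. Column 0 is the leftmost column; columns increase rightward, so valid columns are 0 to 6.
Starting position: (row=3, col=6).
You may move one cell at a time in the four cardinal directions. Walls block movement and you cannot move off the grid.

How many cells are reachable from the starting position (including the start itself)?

Answer: Reachable cells: 25

Derivation:
BFS flood-fill from (row=3, col=6):
  Distance 0: (row=3, col=6)
  Distance 1: (row=2, col=6), (row=3, col=5)
  Distance 2: (row=1, col=6), (row=2, col=5), (row=3, col=4)
  Distance 3: (row=0, col=6), (row=1, col=5), (row=2, col=4), (row=3, col=3)
  Distance 4: (row=1, col=4), (row=2, col=3), (row=3, col=2)
  Distance 5: (row=0, col=4), (row=1, col=3), (row=2, col=2), (row=3, col=1)
  Distance 6: (row=0, col=3), (row=1, col=2), (row=2, col=1)
  Distance 7: (row=1, col=1), (row=2, col=0)
  Distance 8: (row=0, col=1), (row=1, col=0)
  Distance 9: (row=0, col=0)
Total reachable: 25 (grid has 25 open cells total)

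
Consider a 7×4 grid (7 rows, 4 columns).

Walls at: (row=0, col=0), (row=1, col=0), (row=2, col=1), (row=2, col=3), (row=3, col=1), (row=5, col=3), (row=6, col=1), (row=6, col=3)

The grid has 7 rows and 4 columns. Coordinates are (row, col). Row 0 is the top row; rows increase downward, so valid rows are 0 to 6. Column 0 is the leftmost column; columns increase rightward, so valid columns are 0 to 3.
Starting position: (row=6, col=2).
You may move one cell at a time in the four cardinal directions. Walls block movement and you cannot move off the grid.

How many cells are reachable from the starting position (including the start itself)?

BFS flood-fill from (row=6, col=2):
  Distance 0: (row=6, col=2)
  Distance 1: (row=5, col=2)
  Distance 2: (row=4, col=2), (row=5, col=1)
  Distance 3: (row=3, col=2), (row=4, col=1), (row=4, col=3), (row=5, col=0)
  Distance 4: (row=2, col=2), (row=3, col=3), (row=4, col=0), (row=6, col=0)
  Distance 5: (row=1, col=2), (row=3, col=0)
  Distance 6: (row=0, col=2), (row=1, col=1), (row=1, col=3), (row=2, col=0)
  Distance 7: (row=0, col=1), (row=0, col=3)
Total reachable: 20 (grid has 20 open cells total)

Answer: Reachable cells: 20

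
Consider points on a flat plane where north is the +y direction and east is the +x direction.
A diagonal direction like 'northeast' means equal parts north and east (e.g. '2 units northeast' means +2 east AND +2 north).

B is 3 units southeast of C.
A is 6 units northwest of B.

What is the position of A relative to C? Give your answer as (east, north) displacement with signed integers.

Answer: A is at (east=-3, north=3) relative to C.

Derivation:
Place C at the origin (east=0, north=0).
  B is 3 units southeast of C: delta (east=+3, north=-3); B at (east=3, north=-3).
  A is 6 units northwest of B: delta (east=-6, north=+6); A at (east=-3, north=3).
Therefore A relative to C: (east=-3, north=3).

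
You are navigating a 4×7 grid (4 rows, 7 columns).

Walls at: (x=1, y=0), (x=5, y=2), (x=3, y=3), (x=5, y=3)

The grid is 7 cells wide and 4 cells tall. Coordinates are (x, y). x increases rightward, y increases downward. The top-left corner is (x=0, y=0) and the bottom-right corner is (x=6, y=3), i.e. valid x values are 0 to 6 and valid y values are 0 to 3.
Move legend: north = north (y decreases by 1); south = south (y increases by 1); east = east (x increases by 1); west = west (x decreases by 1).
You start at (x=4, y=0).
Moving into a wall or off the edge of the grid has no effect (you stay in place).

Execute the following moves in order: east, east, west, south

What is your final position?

Answer: Final position: (x=5, y=1)

Derivation:
Start: (x=4, y=0)
  east (east): (x=4, y=0) -> (x=5, y=0)
  east (east): (x=5, y=0) -> (x=6, y=0)
  west (west): (x=6, y=0) -> (x=5, y=0)
  south (south): (x=5, y=0) -> (x=5, y=1)
Final: (x=5, y=1)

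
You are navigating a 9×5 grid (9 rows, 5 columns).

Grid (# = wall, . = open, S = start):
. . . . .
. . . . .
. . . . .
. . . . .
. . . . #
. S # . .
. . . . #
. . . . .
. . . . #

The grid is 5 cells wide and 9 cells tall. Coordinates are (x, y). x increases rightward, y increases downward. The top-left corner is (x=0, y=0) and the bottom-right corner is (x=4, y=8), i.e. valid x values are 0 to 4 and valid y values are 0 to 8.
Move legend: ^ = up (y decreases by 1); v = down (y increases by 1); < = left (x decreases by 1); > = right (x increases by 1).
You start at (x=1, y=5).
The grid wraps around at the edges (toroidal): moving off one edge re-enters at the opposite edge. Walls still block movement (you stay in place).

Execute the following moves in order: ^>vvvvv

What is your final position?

Answer: Final position: (x=2, y=4)

Derivation:
Start: (x=1, y=5)
  ^ (up): (x=1, y=5) -> (x=1, y=4)
  > (right): (x=1, y=4) -> (x=2, y=4)
  [×5]v (down): blocked, stay at (x=2, y=4)
Final: (x=2, y=4)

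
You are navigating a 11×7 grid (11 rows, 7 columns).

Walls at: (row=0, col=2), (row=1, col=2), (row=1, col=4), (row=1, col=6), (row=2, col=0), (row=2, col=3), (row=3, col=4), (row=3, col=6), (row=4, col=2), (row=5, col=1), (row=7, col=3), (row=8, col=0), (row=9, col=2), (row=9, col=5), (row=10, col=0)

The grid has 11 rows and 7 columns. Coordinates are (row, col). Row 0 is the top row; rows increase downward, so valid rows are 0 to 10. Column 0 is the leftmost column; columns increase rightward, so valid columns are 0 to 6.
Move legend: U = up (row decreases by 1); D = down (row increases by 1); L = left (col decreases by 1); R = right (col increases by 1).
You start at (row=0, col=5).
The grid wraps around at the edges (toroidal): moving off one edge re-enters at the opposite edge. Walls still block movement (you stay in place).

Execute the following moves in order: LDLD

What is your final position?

Start: (row=0, col=5)
  L (left): (row=0, col=5) -> (row=0, col=4)
  D (down): blocked, stay at (row=0, col=4)
  L (left): (row=0, col=4) -> (row=0, col=3)
  D (down): (row=0, col=3) -> (row=1, col=3)
Final: (row=1, col=3)

Answer: Final position: (row=1, col=3)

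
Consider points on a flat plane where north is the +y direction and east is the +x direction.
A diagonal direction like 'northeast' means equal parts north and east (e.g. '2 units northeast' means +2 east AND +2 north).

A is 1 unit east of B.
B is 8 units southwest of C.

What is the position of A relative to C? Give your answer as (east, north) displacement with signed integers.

Answer: A is at (east=-7, north=-8) relative to C.

Derivation:
Place C at the origin (east=0, north=0).
  B is 8 units southwest of C: delta (east=-8, north=-8); B at (east=-8, north=-8).
  A is 1 unit east of B: delta (east=+1, north=+0); A at (east=-7, north=-8).
Therefore A relative to C: (east=-7, north=-8).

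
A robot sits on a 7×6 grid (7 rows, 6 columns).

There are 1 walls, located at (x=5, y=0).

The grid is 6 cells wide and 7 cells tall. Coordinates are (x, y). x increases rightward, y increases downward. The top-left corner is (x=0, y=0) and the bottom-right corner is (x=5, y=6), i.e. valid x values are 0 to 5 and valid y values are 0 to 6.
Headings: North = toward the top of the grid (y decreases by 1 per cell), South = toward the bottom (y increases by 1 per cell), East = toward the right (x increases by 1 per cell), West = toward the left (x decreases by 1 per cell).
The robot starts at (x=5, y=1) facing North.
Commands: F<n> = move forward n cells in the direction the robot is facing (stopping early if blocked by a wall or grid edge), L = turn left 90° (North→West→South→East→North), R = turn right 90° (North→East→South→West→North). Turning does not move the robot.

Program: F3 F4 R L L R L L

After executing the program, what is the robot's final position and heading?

Answer: Final position: (x=5, y=1), facing South

Derivation:
Start: (x=5, y=1), facing North
  F3: move forward 0/3 (blocked), now at (x=5, y=1)
  F4: move forward 0/4 (blocked), now at (x=5, y=1)
  R: turn right, now facing East
  L: turn left, now facing North
  L: turn left, now facing West
  R: turn right, now facing North
  L: turn left, now facing West
  L: turn left, now facing South
Final: (x=5, y=1), facing South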